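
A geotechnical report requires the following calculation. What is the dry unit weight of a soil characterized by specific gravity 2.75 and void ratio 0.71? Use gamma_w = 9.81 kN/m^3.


Using gamma_d = Gs * gamma_w / (1 + e)
gamma_d = 2.75 * 9.81 / (1 + 0.71)
gamma_d = 2.75 * 9.81 / 1.71
gamma_d = 15.776 kN/m^3


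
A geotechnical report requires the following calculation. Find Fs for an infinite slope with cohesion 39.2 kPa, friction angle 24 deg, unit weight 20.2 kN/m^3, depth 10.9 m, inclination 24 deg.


Using Fs = c / (gamma*H*sin(beta)*cos(beta)) + tan(phi)/tan(beta)
Cohesion contribution = 39.2 / (20.2*10.9*sin(24)*cos(24))
Cohesion contribution = 0.479143
Friction contribution = tan(24)/tan(24) = 1
Fs = 0.479143 + 1
Fs = 1.479


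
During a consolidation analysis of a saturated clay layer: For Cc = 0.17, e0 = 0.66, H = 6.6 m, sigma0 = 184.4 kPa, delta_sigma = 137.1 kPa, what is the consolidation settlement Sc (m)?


Result: 0.1632 m

Derivation:
Using Sc = Cc * H / (1 + e0) * log10((sigma0 + delta_sigma) / sigma0)
Stress ratio = (184.4 + 137.1) / 184.4 = 1.74349
log10(1.74349) = 0.24142
Cc * H / (1 + e0) = 0.17 * 6.6 / (1 + 0.66) = 0.675904
Sc = 0.675904 * 0.24142
Sc = 0.1632 m


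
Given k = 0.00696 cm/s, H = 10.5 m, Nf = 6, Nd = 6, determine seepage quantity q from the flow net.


Convert k to m/s for unit consistency with H:
k = 0.00696 cm/s = 0.00696 / 100 m/s = 6.96e-05 m/s
Using q = k * H * Nf / Nd
Nf / Nd = 6 / 6 = 1.0
q = 6.96e-05 * 10.5 * 1.0
q = 0.0007308 m^3/s per m


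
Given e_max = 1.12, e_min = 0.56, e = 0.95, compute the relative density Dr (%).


Using Dr = (e_max - e) / (e_max - e_min) * 100
e_max - e = 1.12 - 0.95 = 0.17
e_max - e_min = 1.12 - 0.56 = 0.56
Dr = 0.17 / 0.56 * 100
Dr = 30.36 %


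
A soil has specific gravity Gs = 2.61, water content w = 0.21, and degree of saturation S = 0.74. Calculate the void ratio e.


Result: 0.7407

Derivation:
Using the relation e = Gs * w / S
e = 2.61 * 0.21 / 0.74
e = 0.7407


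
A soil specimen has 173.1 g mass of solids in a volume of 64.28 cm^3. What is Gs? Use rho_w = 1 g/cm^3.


Using Gs = m_s / (V_s * rho_w)
Since rho_w = 1 g/cm^3:
Gs = 173.1 / 64.28
Gs = 2.693


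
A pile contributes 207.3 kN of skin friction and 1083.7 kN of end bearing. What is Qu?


Result: 1291.0 kN

Derivation:
Using Qu = Qf + Qb
Qu = 207.3 + 1083.7
Qu = 1291.0 kN


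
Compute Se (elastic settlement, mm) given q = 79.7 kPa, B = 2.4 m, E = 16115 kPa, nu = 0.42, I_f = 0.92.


Using Se = q * B * (1 - nu^2) * I_f / E
1 - nu^2 = 1 - 0.42^2 = 0.8236
Se = 79.7 * 2.4 * 0.8236 * 0.92 / 16115
Se = 0.008994 m
Convert to mm: Se = 0.008994 * 1000 = 8.994 mm


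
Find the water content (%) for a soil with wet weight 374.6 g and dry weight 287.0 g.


Using w = (m_wet - m_dry) / m_dry * 100
m_wet - m_dry = 374.6 - 287.0 = 87.6 g
w = 87.6 / 287.0 * 100
w = 30.52 %


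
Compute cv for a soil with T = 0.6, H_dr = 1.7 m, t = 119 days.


Using cv = T * H_dr^2 / t
H_dr^2 = 1.7^2 = 2.89
cv = 0.6 * 2.89 / 119
cv = 0.01457 m^2/day


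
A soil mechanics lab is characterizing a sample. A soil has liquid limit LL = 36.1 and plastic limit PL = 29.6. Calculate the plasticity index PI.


Result: 6.5

Derivation:
Using PI = LL - PL
PI = 36.1 - 29.6
PI = 6.5


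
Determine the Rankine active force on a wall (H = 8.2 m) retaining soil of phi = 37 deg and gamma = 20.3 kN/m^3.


Result: 169.65 kN/m

Derivation:
Compute active earth pressure coefficient:
Ka = tan^2(45 - phi/2) = tan^2(26.5) = 0.248584
Compute active force:
Pa = 0.5 * Ka * gamma * H^2
Pa = 0.5 * 0.248584 * 20.3 * 8.2^2
Pa = 169.65 kN/m


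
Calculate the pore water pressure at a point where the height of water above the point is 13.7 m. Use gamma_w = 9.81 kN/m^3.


Using u = gamma_w * h_w
u = 9.81 * 13.7
u = 134.4 kPa


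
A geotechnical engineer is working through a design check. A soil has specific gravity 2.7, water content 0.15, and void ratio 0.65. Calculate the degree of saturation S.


Using S = Gs * w / e
S = 2.7 * 0.15 / 0.65
S = 0.6231


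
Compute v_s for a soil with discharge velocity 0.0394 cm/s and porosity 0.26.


Using v_s = v_d / n
v_s = 0.0394 / 0.26
v_s = 0.15154 cm/s


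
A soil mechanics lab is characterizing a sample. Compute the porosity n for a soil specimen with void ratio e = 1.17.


Using the relation n = e / (1 + e)
n = 1.17 / (1 + 1.17)
n = 1.17 / 2.17
n = 0.5392


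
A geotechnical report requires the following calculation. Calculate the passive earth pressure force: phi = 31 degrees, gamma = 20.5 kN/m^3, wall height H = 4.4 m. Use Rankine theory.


Compute passive earth pressure coefficient:
Kp = tan^2(45 + phi/2) = tan^2(60.5) = 3.124035
Compute passive force:
Pp = 0.5 * Kp * gamma * H^2
Pp = 0.5 * 3.124035 * 20.5 * 4.4^2
Pp = 619.93 kN/m


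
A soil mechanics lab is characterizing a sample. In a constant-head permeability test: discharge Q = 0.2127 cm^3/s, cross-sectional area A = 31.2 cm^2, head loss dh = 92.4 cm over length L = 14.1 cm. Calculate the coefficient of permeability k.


Compute hydraulic gradient:
i = dh / L = 92.4 / 14.1 = 6.55319
Then apply Darcy's law:
k = Q / (A * i)
k = 0.2127 / (31.2 * 6.55319)
k = 0.2127 / 204.46
k = 0.00104 cm/s


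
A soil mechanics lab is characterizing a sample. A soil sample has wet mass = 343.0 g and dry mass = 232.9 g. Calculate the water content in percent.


Using w = (m_wet - m_dry) / m_dry * 100
m_wet - m_dry = 343.0 - 232.9 = 110.1 g
w = 110.1 / 232.9 * 100
w = 47.27 %


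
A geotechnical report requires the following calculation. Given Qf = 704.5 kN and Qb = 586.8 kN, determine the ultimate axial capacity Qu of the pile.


Result: 1291.3 kN

Derivation:
Using Qu = Qf + Qb
Qu = 704.5 + 586.8
Qu = 1291.3 kN


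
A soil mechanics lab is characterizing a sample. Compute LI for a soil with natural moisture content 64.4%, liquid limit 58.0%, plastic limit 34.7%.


First compute the plasticity index:
PI = LL - PL = 58.0 - 34.7 = 23.3
Then compute the liquidity index:
LI = (w - PL) / PI
LI = (64.4 - 34.7) / 23.3
LI = 1.275


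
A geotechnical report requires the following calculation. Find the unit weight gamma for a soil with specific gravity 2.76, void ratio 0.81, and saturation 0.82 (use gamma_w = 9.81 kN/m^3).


Result: 18.559 kN/m^3

Derivation:
Using gamma = gamma_w * (Gs + S*e) / (1 + e)
Numerator: Gs + S*e = 2.76 + 0.82*0.81 = 3.4242
Denominator: 1 + e = 1 + 0.81 = 1.81
gamma = 9.81 * 3.4242 / 1.81
gamma = 18.559 kN/m^3


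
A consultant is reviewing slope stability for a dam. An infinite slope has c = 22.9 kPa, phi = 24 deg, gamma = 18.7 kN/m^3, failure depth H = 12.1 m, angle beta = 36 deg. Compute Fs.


Using Fs = c / (gamma*H*sin(beta)*cos(beta)) + tan(phi)/tan(beta)
Cohesion contribution = 22.9 / (18.7*12.1*sin(36)*cos(36))
Cohesion contribution = 0.21283
Friction contribution = tan(24)/tan(36) = 0.612805
Fs = 0.21283 + 0.612805
Fs = 0.826


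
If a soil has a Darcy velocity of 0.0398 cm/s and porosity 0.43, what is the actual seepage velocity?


Using v_s = v_d / n
v_s = 0.0398 / 0.43
v_s = 0.09256 cm/s


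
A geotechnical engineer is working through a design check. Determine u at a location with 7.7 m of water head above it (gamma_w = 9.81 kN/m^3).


Using u = gamma_w * h_w
u = 9.81 * 7.7
u = 75.54 kPa


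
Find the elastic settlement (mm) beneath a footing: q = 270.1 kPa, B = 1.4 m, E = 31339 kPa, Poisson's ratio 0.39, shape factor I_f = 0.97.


Using Se = q * B * (1 - nu^2) * I_f / E
1 - nu^2 = 1 - 0.39^2 = 0.8479
Se = 270.1 * 1.4 * 0.8479 * 0.97 / 31339
Se = 0.009924 m
Convert to mm: Se = 0.009924 * 1000 = 9.924 mm


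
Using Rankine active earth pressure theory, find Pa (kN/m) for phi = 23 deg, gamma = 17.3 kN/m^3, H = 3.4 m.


Compute active earth pressure coefficient:
Ka = tan^2(45 - phi/2) = tan^2(33.5) = 0.438092
Compute active force:
Pa = 0.5 * Ka * gamma * H^2
Pa = 0.5 * 0.438092 * 17.3 * 3.4^2
Pa = 43.81 kN/m


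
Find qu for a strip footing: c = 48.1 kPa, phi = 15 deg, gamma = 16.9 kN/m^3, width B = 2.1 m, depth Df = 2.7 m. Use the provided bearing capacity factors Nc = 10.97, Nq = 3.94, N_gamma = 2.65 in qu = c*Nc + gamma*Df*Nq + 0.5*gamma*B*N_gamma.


Result: 754.46 kPa

Derivation:
Compute qu = c*Nc + gamma*Df*Nq + 0.5*gamma*B*N_gamma
Term 1: 48.1 * 10.97 = 527.657
Term 2: 16.9 * 2.7 * 3.94 = 179.7822
Term 3: 0.5 * 16.9 * 2.1 * 2.65 = 47.02425
qu = 527.657 + 179.7822 + 47.02425
qu = 754.46 kPa


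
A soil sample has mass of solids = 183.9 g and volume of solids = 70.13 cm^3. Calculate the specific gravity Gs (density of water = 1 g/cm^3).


Using Gs = m_s / (V_s * rho_w)
Since rho_w = 1 g/cm^3:
Gs = 183.9 / 70.13
Gs = 2.622


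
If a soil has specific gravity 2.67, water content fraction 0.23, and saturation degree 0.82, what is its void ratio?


Result: 0.7489

Derivation:
Using the relation e = Gs * w / S
e = 2.67 * 0.23 / 0.82
e = 0.7489


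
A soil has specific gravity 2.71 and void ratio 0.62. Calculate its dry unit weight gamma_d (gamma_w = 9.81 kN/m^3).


Using gamma_d = Gs * gamma_w / (1 + e)
gamma_d = 2.71 * 9.81 / (1 + 0.62)
gamma_d = 2.71 * 9.81 / 1.62
gamma_d = 16.411 kN/m^3


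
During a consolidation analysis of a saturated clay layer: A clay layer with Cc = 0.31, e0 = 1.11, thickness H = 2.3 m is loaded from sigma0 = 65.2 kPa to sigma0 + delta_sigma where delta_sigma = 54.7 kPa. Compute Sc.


Using Sc = Cc * H / (1 + e0) * log10((sigma0 + delta_sigma) / sigma0)
Stress ratio = (65.2 + 54.7) / 65.2 = 1.83896
log10(1.83896) = 0.264572
Cc * H / (1 + e0) = 0.31 * 2.3 / (1 + 1.11) = 0.337915
Sc = 0.337915 * 0.264572
Sc = 0.0894 m


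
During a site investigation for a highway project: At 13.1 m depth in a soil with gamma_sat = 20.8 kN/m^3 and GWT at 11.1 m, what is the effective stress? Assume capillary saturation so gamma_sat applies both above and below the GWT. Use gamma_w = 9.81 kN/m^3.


Result: 252.86 kPa

Derivation:
Total stress = gamma_sat * depth
sigma = 20.8 * 13.1 = 272.48 kPa
Pore water pressure u = gamma_w * (depth - d_wt)
u = 9.81 * (13.1 - 11.1) = 19.62 kPa
Effective stress = sigma - u
sigma' = 272.48 - 19.62 = 252.86 kPa


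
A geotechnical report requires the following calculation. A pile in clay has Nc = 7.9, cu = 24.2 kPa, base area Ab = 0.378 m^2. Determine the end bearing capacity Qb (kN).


Result: 72.27 kN

Derivation:
Using Qb = Nc * cu * Ab
Qb = 7.9 * 24.2 * 0.378
Qb = 72.27 kN


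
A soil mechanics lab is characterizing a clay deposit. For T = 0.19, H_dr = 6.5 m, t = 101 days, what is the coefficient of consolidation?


Using cv = T * H_dr^2 / t
H_dr^2 = 6.5^2 = 42.25
cv = 0.19 * 42.25 / 101
cv = 0.07948 m^2/day


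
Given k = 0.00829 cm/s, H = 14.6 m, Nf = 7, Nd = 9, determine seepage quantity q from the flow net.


Convert k to m/s for unit consistency with H:
k = 0.00829 cm/s = 0.00829 / 100 m/s = 8.29e-05 m/s
Using q = k * H * Nf / Nd
Nf / Nd = 7 / 9 = 0.7778
q = 8.29e-05 * 14.6 * 0.7778
q = 0.0009414 m^3/s per m


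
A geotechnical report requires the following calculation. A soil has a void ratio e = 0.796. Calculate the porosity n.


Result: 0.4432

Derivation:
Using the relation n = e / (1 + e)
n = 0.796 / (1 + 0.796)
n = 0.796 / 1.796
n = 0.4432


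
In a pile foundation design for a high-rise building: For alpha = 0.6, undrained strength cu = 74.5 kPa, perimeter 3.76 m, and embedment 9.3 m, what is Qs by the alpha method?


Using Qs = alpha * cu * perimeter * L
Qs = 0.6 * 74.5 * 3.76 * 9.3
Qs = 1563.07 kN


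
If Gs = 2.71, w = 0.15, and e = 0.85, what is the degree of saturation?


Using S = Gs * w / e
S = 2.71 * 0.15 / 0.85
S = 0.4782


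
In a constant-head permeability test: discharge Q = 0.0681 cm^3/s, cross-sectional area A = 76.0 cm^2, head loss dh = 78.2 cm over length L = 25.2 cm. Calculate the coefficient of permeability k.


Compute hydraulic gradient:
i = dh / L = 78.2 / 25.2 = 3.10317
Then apply Darcy's law:
k = Q / (A * i)
k = 0.0681 / (76.0 * 3.10317)
k = 0.0681 / 235.841
k = 0.000289 cm/s


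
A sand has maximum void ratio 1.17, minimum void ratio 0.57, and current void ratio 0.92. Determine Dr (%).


Using Dr = (e_max - e) / (e_max - e_min) * 100
e_max - e = 1.17 - 0.92 = 0.25
e_max - e_min = 1.17 - 0.57 = 0.6
Dr = 0.25 / 0.6 * 100
Dr = 41.67 %


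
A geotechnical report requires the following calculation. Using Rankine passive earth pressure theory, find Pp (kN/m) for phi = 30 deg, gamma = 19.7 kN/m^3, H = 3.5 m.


Compute passive earth pressure coefficient:
Kp = tan^2(45 + phi/2) = tan^2(60.0) = 3
Compute passive force:
Pp = 0.5 * Kp * gamma * H^2
Pp = 0.5 * 3 * 19.7 * 3.5^2
Pp = 361.99 kN/m


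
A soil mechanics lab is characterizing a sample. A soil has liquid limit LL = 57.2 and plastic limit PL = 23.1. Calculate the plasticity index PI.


Result: 34.1

Derivation:
Using PI = LL - PL
PI = 57.2 - 23.1
PI = 34.1


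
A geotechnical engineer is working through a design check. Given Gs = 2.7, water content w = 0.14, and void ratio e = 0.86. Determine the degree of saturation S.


Using S = Gs * w / e
S = 2.7 * 0.14 / 0.86
S = 0.4395


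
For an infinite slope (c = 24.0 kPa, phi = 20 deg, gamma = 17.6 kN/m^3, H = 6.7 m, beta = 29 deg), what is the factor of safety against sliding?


Using Fs = c / (gamma*H*sin(beta)*cos(beta)) + tan(phi)/tan(beta)
Cohesion contribution = 24.0 / (17.6*6.7*sin(29)*cos(29))
Cohesion contribution = 0.479991
Friction contribution = tan(20)/tan(29) = 0.65662
Fs = 0.479991 + 0.65662
Fs = 1.137


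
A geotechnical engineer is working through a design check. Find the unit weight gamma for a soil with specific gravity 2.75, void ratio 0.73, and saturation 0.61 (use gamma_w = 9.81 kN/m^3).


Using gamma = gamma_w * (Gs + S*e) / (1 + e)
Numerator: Gs + S*e = 2.75 + 0.61*0.73 = 3.1953
Denominator: 1 + e = 1 + 0.73 = 1.73
gamma = 9.81 * 3.1953 / 1.73
gamma = 18.119 kN/m^3


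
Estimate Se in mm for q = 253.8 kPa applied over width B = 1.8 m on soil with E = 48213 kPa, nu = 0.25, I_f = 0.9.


Using Se = q * B * (1 - nu^2) * I_f / E
1 - nu^2 = 1 - 0.25^2 = 0.9375
Se = 253.8 * 1.8 * 0.9375 * 0.9 / 48213
Se = 0.007995 m
Convert to mm: Se = 0.007995 * 1000 = 7.995 mm


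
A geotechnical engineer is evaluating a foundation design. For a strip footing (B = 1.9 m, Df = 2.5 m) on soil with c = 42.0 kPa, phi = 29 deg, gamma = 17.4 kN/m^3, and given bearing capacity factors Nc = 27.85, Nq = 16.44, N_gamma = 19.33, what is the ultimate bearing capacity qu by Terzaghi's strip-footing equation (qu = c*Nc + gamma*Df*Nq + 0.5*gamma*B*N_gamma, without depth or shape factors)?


Compute qu = c*Nc + gamma*Df*Nq + 0.5*gamma*B*N_gamma
Term 1: 42.0 * 27.85 = 1169.7
Term 2: 17.4 * 2.5 * 16.44 = 715.14
Term 3: 0.5 * 17.4 * 1.9 * 19.33 = 319.5249
qu = 1169.7 + 715.14 + 319.5249
qu = 2204.36 kPa


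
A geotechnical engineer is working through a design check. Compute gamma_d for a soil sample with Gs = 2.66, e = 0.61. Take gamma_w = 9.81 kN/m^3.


Using gamma_d = Gs * gamma_w / (1 + e)
gamma_d = 2.66 * 9.81 / (1 + 0.61)
gamma_d = 2.66 * 9.81 / 1.61
gamma_d = 16.208 kN/m^3


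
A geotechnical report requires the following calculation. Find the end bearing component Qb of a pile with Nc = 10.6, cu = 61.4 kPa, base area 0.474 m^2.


Using Qb = Nc * cu * Ab
Qb = 10.6 * 61.4 * 0.474
Qb = 308.5 kN


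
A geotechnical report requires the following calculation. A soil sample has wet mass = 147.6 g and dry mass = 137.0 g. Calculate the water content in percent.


Using w = (m_wet - m_dry) / m_dry * 100
m_wet - m_dry = 147.6 - 137.0 = 10.6 g
w = 10.6 / 137.0 * 100
w = 7.74 %


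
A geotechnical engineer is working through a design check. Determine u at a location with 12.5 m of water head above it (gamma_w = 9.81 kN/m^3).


Result: 122.62 kPa

Derivation:
Using u = gamma_w * h_w
u = 9.81 * 12.5
u = 122.62 kPa


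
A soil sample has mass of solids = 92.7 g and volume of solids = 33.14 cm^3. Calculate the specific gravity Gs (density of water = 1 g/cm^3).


Using Gs = m_s / (V_s * rho_w)
Since rho_w = 1 g/cm^3:
Gs = 92.7 / 33.14
Gs = 2.797


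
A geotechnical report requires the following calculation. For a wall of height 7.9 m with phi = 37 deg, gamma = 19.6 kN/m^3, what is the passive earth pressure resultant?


Compute passive earth pressure coefficient:
Kp = tan^2(45 + phi/2) = tan^2(63.5) = 4.022791
Compute passive force:
Pp = 0.5 * Kp * gamma * H^2
Pp = 0.5 * 4.022791 * 19.6 * 7.9^2
Pp = 2460.41 kN/m


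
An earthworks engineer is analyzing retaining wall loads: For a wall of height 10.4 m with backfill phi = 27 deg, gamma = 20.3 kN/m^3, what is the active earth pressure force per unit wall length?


Compute active earth pressure coefficient:
Ka = tan^2(45 - phi/2) = tan^2(31.5) = 0.375525
Compute active force:
Pa = 0.5 * Ka * gamma * H^2
Pa = 0.5 * 0.375525 * 20.3 * 10.4^2
Pa = 412.26 kN/m


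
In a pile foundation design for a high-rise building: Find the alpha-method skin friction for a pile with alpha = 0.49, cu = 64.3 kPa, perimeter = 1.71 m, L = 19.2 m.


Using Qs = alpha * cu * perimeter * L
Qs = 0.49 * 64.3 * 1.71 * 19.2
Qs = 1034.44 kN


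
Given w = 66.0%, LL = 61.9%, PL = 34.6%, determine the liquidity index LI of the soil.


Result: 1.15

Derivation:
First compute the plasticity index:
PI = LL - PL = 61.9 - 34.6 = 27.3
Then compute the liquidity index:
LI = (w - PL) / PI
LI = (66.0 - 34.6) / 27.3
LI = 1.15


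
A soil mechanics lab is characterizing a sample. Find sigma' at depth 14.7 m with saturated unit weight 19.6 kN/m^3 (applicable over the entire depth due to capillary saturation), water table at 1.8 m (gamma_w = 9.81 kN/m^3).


Total stress = gamma_sat * depth
sigma = 19.6 * 14.7 = 288.12 kPa
Pore water pressure u = gamma_w * (depth - d_wt)
u = 9.81 * (14.7 - 1.8) = 126.549 kPa
Effective stress = sigma - u
sigma' = 288.12 - 126.549 = 161.57 kPa


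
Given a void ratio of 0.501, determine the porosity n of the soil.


Using the relation n = e / (1 + e)
n = 0.501 / (1 + 0.501)
n = 0.501 / 1.501
n = 0.3338


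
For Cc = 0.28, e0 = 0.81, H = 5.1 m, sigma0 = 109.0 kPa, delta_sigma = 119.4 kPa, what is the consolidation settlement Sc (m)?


Using Sc = Cc * H / (1 + e0) * log10((sigma0 + delta_sigma) / sigma0)
Stress ratio = (109.0 + 119.4) / 109.0 = 2.09541
log10(2.09541) = 0.32127
Cc * H / (1 + e0) = 0.28 * 5.1 / (1 + 0.81) = 0.78895
Sc = 0.78895 * 0.32127
Sc = 0.2535 m


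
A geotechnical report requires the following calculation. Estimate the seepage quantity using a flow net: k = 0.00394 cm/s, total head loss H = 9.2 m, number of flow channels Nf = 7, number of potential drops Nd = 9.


Convert k to m/s for unit consistency with H:
k = 0.00394 cm/s = 0.00394 / 100 m/s = 3.94e-05 m/s
Using q = k * H * Nf / Nd
Nf / Nd = 7 / 9 = 0.7778
q = 3.94e-05 * 9.2 * 0.7778
q = 0.0002819 m^3/s per m


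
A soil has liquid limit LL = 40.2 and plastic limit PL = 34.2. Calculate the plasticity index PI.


Result: 6.0

Derivation:
Using PI = LL - PL
PI = 40.2 - 34.2
PI = 6.0


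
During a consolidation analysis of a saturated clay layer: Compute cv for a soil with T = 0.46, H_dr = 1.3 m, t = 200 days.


Using cv = T * H_dr^2 / t
H_dr^2 = 1.3^2 = 1.69
cv = 0.46 * 1.69 / 200
cv = 0.00389 m^2/day


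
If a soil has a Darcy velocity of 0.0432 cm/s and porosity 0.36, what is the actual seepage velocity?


Result: 0.12 cm/s

Derivation:
Using v_s = v_d / n
v_s = 0.0432 / 0.36
v_s = 0.12 cm/s


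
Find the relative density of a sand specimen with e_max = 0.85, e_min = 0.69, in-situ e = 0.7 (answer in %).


Using Dr = (e_max - e) / (e_max - e_min) * 100
e_max - e = 0.85 - 0.7 = 0.15
e_max - e_min = 0.85 - 0.69 = 0.16
Dr = 0.15 / 0.16 * 100
Dr = 93.75 %


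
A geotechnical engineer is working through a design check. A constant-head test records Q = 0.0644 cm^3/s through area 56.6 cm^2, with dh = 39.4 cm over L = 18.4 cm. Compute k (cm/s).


Result: 0.000531 cm/s

Derivation:
Compute hydraulic gradient:
i = dh / L = 39.4 / 18.4 = 2.1413
Then apply Darcy's law:
k = Q / (A * i)
k = 0.0644 / (56.6 * 2.1413)
k = 0.0644 / 121.198
k = 0.000531 cm/s


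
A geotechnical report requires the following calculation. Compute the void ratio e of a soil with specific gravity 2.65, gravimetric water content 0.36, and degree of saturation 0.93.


Using the relation e = Gs * w / S
e = 2.65 * 0.36 / 0.93
e = 1.0258


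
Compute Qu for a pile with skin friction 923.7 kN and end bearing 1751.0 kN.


Using Qu = Qf + Qb
Qu = 923.7 + 1751.0
Qu = 2674.7 kN


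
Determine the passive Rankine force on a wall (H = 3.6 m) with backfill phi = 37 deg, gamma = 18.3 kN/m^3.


Compute passive earth pressure coefficient:
Kp = tan^2(45 + phi/2) = tan^2(63.5) = 4.022791
Compute passive force:
Pp = 0.5 * Kp * gamma * H^2
Pp = 0.5 * 4.022791 * 18.3 * 3.6^2
Pp = 477.04 kN/m


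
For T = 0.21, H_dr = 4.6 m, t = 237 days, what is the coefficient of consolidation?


Using cv = T * H_dr^2 / t
H_dr^2 = 4.6^2 = 21.16
cv = 0.21 * 21.16 / 237
cv = 0.01875 m^2/day


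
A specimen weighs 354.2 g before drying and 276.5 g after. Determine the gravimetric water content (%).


Using w = (m_wet - m_dry) / m_dry * 100
m_wet - m_dry = 354.2 - 276.5 = 77.7 g
w = 77.7 / 276.5 * 100
w = 28.1 %


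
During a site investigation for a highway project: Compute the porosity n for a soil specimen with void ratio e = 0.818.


Result: 0.4499

Derivation:
Using the relation n = e / (1 + e)
n = 0.818 / (1 + 0.818)
n = 0.818 / 1.818
n = 0.4499


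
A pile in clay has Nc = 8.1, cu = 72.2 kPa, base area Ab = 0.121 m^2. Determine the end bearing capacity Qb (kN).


Using Qb = Nc * cu * Ab
Qb = 8.1 * 72.2 * 0.121
Qb = 70.76 kN


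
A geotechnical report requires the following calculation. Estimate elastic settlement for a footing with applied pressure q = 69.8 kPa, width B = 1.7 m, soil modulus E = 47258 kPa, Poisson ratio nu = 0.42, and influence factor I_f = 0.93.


Using Se = q * B * (1 - nu^2) * I_f / E
1 - nu^2 = 1 - 0.42^2 = 0.8236
Se = 69.8 * 1.7 * 0.8236 * 0.93 / 47258
Se = 0.001923 m
Convert to mm: Se = 0.001923 * 1000 = 1.923 mm


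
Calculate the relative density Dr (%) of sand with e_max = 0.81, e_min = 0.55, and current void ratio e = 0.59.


Result: 84.62 %

Derivation:
Using Dr = (e_max - e) / (e_max - e_min) * 100
e_max - e = 0.81 - 0.59 = 0.22
e_max - e_min = 0.81 - 0.55 = 0.26
Dr = 0.22 / 0.26 * 100
Dr = 84.62 %


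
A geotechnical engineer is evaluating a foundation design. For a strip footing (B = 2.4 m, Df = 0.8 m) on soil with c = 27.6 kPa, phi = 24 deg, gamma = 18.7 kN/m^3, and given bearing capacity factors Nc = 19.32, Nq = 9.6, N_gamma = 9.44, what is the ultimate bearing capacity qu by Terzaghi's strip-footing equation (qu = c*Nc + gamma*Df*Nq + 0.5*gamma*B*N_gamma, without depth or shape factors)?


Result: 888.68 kPa

Derivation:
Compute qu = c*Nc + gamma*Df*Nq + 0.5*gamma*B*N_gamma
Term 1: 27.6 * 19.32 = 533.232
Term 2: 18.7 * 0.8 * 9.6 = 143.616
Term 3: 0.5 * 18.7 * 2.4 * 9.44 = 211.8336
qu = 533.232 + 143.616 + 211.8336
qu = 888.68 kPa


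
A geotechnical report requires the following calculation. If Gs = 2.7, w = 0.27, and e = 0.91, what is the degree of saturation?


Result: 0.8011

Derivation:
Using S = Gs * w / e
S = 2.7 * 0.27 / 0.91
S = 0.8011


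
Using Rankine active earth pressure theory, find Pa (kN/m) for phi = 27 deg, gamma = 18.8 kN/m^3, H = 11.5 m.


Result: 466.83 kN/m

Derivation:
Compute active earth pressure coefficient:
Ka = tan^2(45 - phi/2) = tan^2(31.5) = 0.375525
Compute active force:
Pa = 0.5 * Ka * gamma * H^2
Pa = 0.5 * 0.375525 * 18.8 * 11.5^2
Pa = 466.83 kN/m


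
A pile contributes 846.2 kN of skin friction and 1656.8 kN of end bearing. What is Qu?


Result: 2503.0 kN

Derivation:
Using Qu = Qf + Qb
Qu = 846.2 + 1656.8
Qu = 2503.0 kN


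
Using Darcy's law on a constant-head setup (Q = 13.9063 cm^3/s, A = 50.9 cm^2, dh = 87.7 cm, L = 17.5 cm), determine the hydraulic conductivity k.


Compute hydraulic gradient:
i = dh / L = 87.7 / 17.5 = 5.01143
Then apply Darcy's law:
k = Q / (A * i)
k = 13.9063 / (50.9 * 5.01143)
k = 13.9063 / 255.082
k = 0.054517 cm/s


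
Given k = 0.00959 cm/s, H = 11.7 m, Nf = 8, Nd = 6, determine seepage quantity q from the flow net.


Convert k to m/s for unit consistency with H:
k = 0.00959 cm/s = 0.00959 / 100 m/s = 9.59e-05 m/s
Using q = k * H * Nf / Nd
Nf / Nd = 8 / 6 = 1.3333
q = 9.59e-05 * 11.7 * 1.3333
q = 0.001496 m^3/s per m


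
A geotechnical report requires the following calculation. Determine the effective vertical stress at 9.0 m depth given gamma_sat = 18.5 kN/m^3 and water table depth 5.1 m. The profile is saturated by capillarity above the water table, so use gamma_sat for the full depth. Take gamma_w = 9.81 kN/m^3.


Result: 128.24 kPa

Derivation:
Total stress = gamma_sat * depth
sigma = 18.5 * 9.0 = 166.5 kPa
Pore water pressure u = gamma_w * (depth - d_wt)
u = 9.81 * (9.0 - 5.1) = 38.259 kPa
Effective stress = sigma - u
sigma' = 166.5 - 38.259 = 128.24 kPa


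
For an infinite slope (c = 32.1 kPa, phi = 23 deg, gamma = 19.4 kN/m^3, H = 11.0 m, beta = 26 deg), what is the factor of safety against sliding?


Using Fs = c / (gamma*H*sin(beta)*cos(beta)) + tan(phi)/tan(beta)
Cohesion contribution = 32.1 / (19.4*11.0*sin(26)*cos(26))
Cohesion contribution = 0.381776
Friction contribution = tan(23)/tan(26) = 0.870302
Fs = 0.381776 + 0.870302
Fs = 1.252


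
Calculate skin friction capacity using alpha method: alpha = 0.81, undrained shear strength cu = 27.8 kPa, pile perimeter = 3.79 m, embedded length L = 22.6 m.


Result: 1928.76 kN

Derivation:
Using Qs = alpha * cu * perimeter * L
Qs = 0.81 * 27.8 * 3.79 * 22.6
Qs = 1928.76 kN


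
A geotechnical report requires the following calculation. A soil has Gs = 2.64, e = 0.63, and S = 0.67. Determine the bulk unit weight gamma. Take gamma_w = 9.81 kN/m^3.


Result: 18.429 kN/m^3

Derivation:
Using gamma = gamma_w * (Gs + S*e) / (1 + e)
Numerator: Gs + S*e = 2.64 + 0.67*0.63 = 3.0621
Denominator: 1 + e = 1 + 0.63 = 1.63
gamma = 9.81 * 3.0621 / 1.63
gamma = 18.429 kN/m^3


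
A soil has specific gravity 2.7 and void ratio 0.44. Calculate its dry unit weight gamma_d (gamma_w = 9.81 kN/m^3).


Using gamma_d = Gs * gamma_w / (1 + e)
gamma_d = 2.7 * 9.81 / (1 + 0.44)
gamma_d = 2.7 * 9.81 / 1.44
gamma_d = 18.394 kN/m^3


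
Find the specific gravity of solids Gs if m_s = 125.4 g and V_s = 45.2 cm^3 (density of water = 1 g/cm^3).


Using Gs = m_s / (V_s * rho_w)
Since rho_w = 1 g/cm^3:
Gs = 125.4 / 45.2
Gs = 2.774


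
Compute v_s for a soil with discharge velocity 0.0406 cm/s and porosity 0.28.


Using v_s = v_d / n
v_s = 0.0406 / 0.28
v_s = 0.145 cm/s


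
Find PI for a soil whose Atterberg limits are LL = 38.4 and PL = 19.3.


Result: 19.1

Derivation:
Using PI = LL - PL
PI = 38.4 - 19.3
PI = 19.1


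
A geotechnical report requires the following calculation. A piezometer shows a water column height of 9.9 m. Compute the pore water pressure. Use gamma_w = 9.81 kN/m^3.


Result: 97.12 kPa

Derivation:
Using u = gamma_w * h_w
u = 9.81 * 9.9
u = 97.12 kPa


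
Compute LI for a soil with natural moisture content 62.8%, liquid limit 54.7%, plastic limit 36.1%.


Result: 1.435

Derivation:
First compute the plasticity index:
PI = LL - PL = 54.7 - 36.1 = 18.6
Then compute the liquidity index:
LI = (w - PL) / PI
LI = (62.8 - 36.1) / 18.6
LI = 1.435


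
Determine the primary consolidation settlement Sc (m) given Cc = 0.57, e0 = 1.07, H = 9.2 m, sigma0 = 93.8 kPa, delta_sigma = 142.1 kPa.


Using Sc = Cc * H / (1 + e0) * log10((sigma0 + delta_sigma) / sigma0)
Stress ratio = (93.8 + 142.1) / 93.8 = 2.51493
log10(2.51493) = 0.400525
Cc * H / (1 + e0) = 0.57 * 9.2 / (1 + 1.07) = 2.53333
Sc = 2.53333 * 0.400525
Sc = 1.0147 m


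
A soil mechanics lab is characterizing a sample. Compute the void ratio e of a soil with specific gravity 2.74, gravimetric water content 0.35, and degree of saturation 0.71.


Using the relation e = Gs * w / S
e = 2.74 * 0.35 / 0.71
e = 1.3507


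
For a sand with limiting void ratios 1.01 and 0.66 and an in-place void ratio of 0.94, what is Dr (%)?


Using Dr = (e_max - e) / (e_max - e_min) * 100
e_max - e = 1.01 - 0.94 = 0.07
e_max - e_min = 1.01 - 0.66 = 0.35
Dr = 0.07 / 0.35 * 100
Dr = 20.0 %


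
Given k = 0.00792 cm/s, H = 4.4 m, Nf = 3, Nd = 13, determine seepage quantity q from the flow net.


Convert k to m/s for unit consistency with H:
k = 0.00792 cm/s = 0.00792 / 100 m/s = 7.92e-05 m/s
Using q = k * H * Nf / Nd
Nf / Nd = 3 / 13 = 0.2308
q = 7.92e-05 * 4.4 * 0.2308
q = 8.042e-05 m^3/s per m


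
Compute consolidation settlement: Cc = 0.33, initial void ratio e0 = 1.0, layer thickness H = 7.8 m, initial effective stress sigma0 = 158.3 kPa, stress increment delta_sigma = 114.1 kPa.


Using Sc = Cc * H / (1 + e0) * log10((sigma0 + delta_sigma) / sigma0)
Stress ratio = (158.3 + 114.1) / 158.3 = 1.72078
log10(1.72078) = 0.235726
Cc * H / (1 + e0) = 0.33 * 7.8 / (1 + 1.0) = 1.287
Sc = 1.287 * 0.235726
Sc = 0.3034 m


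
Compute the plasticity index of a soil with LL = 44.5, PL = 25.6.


Using PI = LL - PL
PI = 44.5 - 25.6
PI = 18.9


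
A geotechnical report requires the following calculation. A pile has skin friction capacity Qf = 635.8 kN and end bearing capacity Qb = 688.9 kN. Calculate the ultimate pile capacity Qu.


Using Qu = Qf + Qb
Qu = 635.8 + 688.9
Qu = 1324.7 kN


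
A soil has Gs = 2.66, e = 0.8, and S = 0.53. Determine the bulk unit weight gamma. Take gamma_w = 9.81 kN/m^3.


Using gamma = gamma_w * (Gs + S*e) / (1 + e)
Numerator: Gs + S*e = 2.66 + 0.53*0.8 = 3.084
Denominator: 1 + e = 1 + 0.8 = 1.8
gamma = 9.81 * 3.084 / 1.8
gamma = 16.808 kN/m^3


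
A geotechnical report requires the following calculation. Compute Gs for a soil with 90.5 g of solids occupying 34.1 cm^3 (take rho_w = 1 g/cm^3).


Result: 2.654

Derivation:
Using Gs = m_s / (V_s * rho_w)
Since rho_w = 1 g/cm^3:
Gs = 90.5 / 34.1
Gs = 2.654


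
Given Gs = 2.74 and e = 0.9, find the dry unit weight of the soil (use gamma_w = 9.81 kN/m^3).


Result: 14.147 kN/m^3

Derivation:
Using gamma_d = Gs * gamma_w / (1 + e)
gamma_d = 2.74 * 9.81 / (1 + 0.9)
gamma_d = 2.74 * 9.81 / 1.9
gamma_d = 14.147 kN/m^3


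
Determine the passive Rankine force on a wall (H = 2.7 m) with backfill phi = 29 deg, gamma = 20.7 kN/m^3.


Result: 217.46 kN/m

Derivation:
Compute passive earth pressure coefficient:
Kp = tan^2(45 + phi/2) = tan^2(59.5) = 2.88206
Compute passive force:
Pp = 0.5 * Kp * gamma * H^2
Pp = 0.5 * 2.88206 * 20.7 * 2.7^2
Pp = 217.46 kN/m


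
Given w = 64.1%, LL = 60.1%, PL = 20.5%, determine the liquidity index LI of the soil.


Result: 1.101

Derivation:
First compute the plasticity index:
PI = LL - PL = 60.1 - 20.5 = 39.6
Then compute the liquidity index:
LI = (w - PL) / PI
LI = (64.1 - 20.5) / 39.6
LI = 1.101


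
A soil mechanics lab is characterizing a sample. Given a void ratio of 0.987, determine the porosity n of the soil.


Using the relation n = e / (1 + e)
n = 0.987 / (1 + 0.987)
n = 0.987 / 1.987
n = 0.4967


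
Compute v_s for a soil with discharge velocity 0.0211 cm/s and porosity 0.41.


Using v_s = v_d / n
v_s = 0.0211 / 0.41
v_s = 0.05146 cm/s


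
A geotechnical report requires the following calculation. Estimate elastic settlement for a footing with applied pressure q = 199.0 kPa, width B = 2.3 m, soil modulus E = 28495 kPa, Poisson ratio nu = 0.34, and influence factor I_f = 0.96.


Using Se = q * B * (1 - nu^2) * I_f / E
1 - nu^2 = 1 - 0.34^2 = 0.8844
Se = 199.0 * 2.3 * 0.8844 * 0.96 / 28495
Se = 0.013637 m
Convert to mm: Se = 0.013637 * 1000 = 13.637 mm


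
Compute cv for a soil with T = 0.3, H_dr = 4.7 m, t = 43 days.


Result: 0.15412 m^2/day

Derivation:
Using cv = T * H_dr^2 / t
H_dr^2 = 4.7^2 = 22.09
cv = 0.3 * 22.09 / 43
cv = 0.15412 m^2/day


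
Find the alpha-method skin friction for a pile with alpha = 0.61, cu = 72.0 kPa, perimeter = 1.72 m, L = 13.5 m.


Result: 1019.82 kN

Derivation:
Using Qs = alpha * cu * perimeter * L
Qs = 0.61 * 72.0 * 1.72 * 13.5
Qs = 1019.82 kN


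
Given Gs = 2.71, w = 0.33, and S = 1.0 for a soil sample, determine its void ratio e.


Using the relation e = Gs * w / S
e = 2.71 * 0.33 / 1.0
e = 0.8943


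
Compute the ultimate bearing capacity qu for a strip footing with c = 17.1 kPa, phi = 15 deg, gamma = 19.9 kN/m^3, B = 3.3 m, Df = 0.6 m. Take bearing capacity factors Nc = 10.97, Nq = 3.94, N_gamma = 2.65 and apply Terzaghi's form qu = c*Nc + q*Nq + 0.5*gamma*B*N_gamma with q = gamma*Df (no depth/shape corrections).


Compute qu = c*Nc + gamma*Df*Nq + 0.5*gamma*B*N_gamma
Term 1: 17.1 * 10.97 = 187.587
Term 2: 19.9 * 0.6 * 3.94 = 47.0436
Term 3: 0.5 * 19.9 * 3.3 * 2.65 = 87.01275
qu = 187.587 + 47.0436 + 87.01275
qu = 321.64 kPa


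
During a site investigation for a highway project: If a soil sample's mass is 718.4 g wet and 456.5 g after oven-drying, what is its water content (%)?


Result: 57.37 %

Derivation:
Using w = (m_wet - m_dry) / m_dry * 100
m_wet - m_dry = 718.4 - 456.5 = 261.9 g
w = 261.9 / 456.5 * 100
w = 57.37 %


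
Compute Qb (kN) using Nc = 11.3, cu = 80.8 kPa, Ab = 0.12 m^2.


Using Qb = Nc * cu * Ab
Qb = 11.3 * 80.8 * 0.12
Qb = 109.56 kN


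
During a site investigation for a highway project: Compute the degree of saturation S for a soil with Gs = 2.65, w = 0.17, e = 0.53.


Using S = Gs * w / e
S = 2.65 * 0.17 / 0.53
S = 0.85


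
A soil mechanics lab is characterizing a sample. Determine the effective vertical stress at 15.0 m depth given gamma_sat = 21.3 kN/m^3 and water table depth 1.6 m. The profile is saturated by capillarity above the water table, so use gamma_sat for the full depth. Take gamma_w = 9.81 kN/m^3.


Total stress = gamma_sat * depth
sigma = 21.3 * 15.0 = 319.5 kPa
Pore water pressure u = gamma_w * (depth - d_wt)
u = 9.81 * (15.0 - 1.6) = 131.454 kPa
Effective stress = sigma - u
sigma' = 319.5 - 131.454 = 188.05 kPa


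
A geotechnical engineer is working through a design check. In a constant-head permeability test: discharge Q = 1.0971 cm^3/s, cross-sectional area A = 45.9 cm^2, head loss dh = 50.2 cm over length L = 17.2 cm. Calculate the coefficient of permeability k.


Compute hydraulic gradient:
i = dh / L = 50.2 / 17.2 = 2.9186
Then apply Darcy's law:
k = Q / (A * i)
k = 1.0971 / (45.9 * 2.9186)
k = 1.0971 / 133.964
k = 0.00819 cm/s


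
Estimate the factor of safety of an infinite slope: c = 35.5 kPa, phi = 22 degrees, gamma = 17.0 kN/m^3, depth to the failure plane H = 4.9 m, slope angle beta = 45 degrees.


Using Fs = c / (gamma*H*sin(beta)*cos(beta)) + tan(phi)/tan(beta)
Cohesion contribution = 35.5 / (17.0*4.9*sin(45)*cos(45))
Cohesion contribution = 0.852341
Friction contribution = tan(22)/tan(45) = 0.404026
Fs = 0.852341 + 0.404026
Fs = 1.256


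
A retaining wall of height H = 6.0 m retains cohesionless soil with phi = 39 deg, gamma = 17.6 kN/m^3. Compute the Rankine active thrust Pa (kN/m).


Result: 72.07 kN/m

Derivation:
Compute active earth pressure coefficient:
Ka = tan^2(45 - phi/2) = tan^2(25.5) = 0.227506
Compute active force:
Pa = 0.5 * Ka * gamma * H^2
Pa = 0.5 * 0.227506 * 17.6 * 6.0^2
Pa = 72.07 kN/m


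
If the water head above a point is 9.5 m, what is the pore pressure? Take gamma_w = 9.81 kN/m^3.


Using u = gamma_w * h_w
u = 9.81 * 9.5
u = 93.2 kPa


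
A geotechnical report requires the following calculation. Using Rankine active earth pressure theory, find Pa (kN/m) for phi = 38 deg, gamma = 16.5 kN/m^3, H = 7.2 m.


Compute active earth pressure coefficient:
Ka = tan^2(45 - phi/2) = tan^2(26.0) = 0.237883
Compute active force:
Pa = 0.5 * Ka * gamma * H^2
Pa = 0.5 * 0.237883 * 16.5 * 7.2^2
Pa = 101.74 kN/m


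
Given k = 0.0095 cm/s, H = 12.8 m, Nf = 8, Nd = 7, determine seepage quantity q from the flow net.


Result: 0.00139 m^3/s per m

Derivation:
Convert k to m/s for unit consistency with H:
k = 0.0095 cm/s = 0.0095 / 100 m/s = 9.5e-05 m/s
Using q = k * H * Nf / Nd
Nf / Nd = 8 / 7 = 1.1429
q = 9.5e-05 * 12.8 * 1.1429
q = 0.00139 m^3/s per m


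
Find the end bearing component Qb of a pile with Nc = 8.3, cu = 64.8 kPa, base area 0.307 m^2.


Result: 165.12 kN

Derivation:
Using Qb = Nc * cu * Ab
Qb = 8.3 * 64.8 * 0.307
Qb = 165.12 kN


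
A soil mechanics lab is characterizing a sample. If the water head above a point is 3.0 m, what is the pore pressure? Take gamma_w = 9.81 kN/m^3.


Result: 29.43 kPa

Derivation:
Using u = gamma_w * h_w
u = 9.81 * 3.0
u = 29.43 kPa


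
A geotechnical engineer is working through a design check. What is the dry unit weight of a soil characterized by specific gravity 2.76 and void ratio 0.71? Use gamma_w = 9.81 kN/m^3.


Result: 15.834 kN/m^3

Derivation:
Using gamma_d = Gs * gamma_w / (1 + e)
gamma_d = 2.76 * 9.81 / (1 + 0.71)
gamma_d = 2.76 * 9.81 / 1.71
gamma_d = 15.834 kN/m^3


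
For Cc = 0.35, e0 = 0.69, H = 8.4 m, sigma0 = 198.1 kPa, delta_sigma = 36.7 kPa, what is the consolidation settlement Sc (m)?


Using Sc = Cc * H / (1 + e0) * log10((sigma0 + delta_sigma) / sigma0)
Stress ratio = (198.1 + 36.7) / 198.1 = 1.18526
log10(1.18526) = 0.0738136
Cc * H / (1 + e0) = 0.35 * 8.4 / (1 + 0.69) = 1.73964
Sc = 1.73964 * 0.0738136
Sc = 0.1284 m


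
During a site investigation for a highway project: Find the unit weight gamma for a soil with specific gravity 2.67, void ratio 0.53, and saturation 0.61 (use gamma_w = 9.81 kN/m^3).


Result: 19.192 kN/m^3

Derivation:
Using gamma = gamma_w * (Gs + S*e) / (1 + e)
Numerator: Gs + S*e = 2.67 + 0.61*0.53 = 2.9933
Denominator: 1 + e = 1 + 0.53 = 1.53
gamma = 9.81 * 2.9933 / 1.53
gamma = 19.192 kN/m^3


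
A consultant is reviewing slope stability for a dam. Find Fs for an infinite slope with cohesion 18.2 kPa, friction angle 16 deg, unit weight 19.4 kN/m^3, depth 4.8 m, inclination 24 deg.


Result: 1.17

Derivation:
Using Fs = c / (gamma*H*sin(beta)*cos(beta)) + tan(phi)/tan(beta)
Cohesion contribution = 18.2 / (19.4*4.8*sin(24)*cos(24))
Cohesion contribution = 0.525999
Friction contribution = tan(16)/tan(24) = 0.644041
Fs = 0.525999 + 0.644041
Fs = 1.17


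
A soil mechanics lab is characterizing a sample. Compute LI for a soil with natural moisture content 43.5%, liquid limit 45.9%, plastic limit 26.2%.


Result: 0.878

Derivation:
First compute the plasticity index:
PI = LL - PL = 45.9 - 26.2 = 19.7
Then compute the liquidity index:
LI = (w - PL) / PI
LI = (43.5 - 26.2) / 19.7
LI = 0.878


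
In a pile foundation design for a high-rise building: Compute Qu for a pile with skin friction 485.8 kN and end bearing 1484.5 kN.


Result: 1970.3 kN

Derivation:
Using Qu = Qf + Qb
Qu = 485.8 + 1484.5
Qu = 1970.3 kN


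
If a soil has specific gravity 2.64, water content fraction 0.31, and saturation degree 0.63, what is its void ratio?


Result: 1.299

Derivation:
Using the relation e = Gs * w / S
e = 2.64 * 0.31 / 0.63
e = 1.299


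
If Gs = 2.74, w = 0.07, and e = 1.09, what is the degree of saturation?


Using S = Gs * w / e
S = 2.74 * 0.07 / 1.09
S = 0.176


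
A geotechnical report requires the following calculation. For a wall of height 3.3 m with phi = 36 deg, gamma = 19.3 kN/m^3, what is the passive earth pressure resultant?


Compute passive earth pressure coefficient:
Kp = tan^2(45 + phi/2) = tan^2(63.0) = 3.85184
Compute passive force:
Pp = 0.5 * Kp * gamma * H^2
Pp = 0.5 * 3.85184 * 19.3 * 3.3^2
Pp = 404.78 kN/m


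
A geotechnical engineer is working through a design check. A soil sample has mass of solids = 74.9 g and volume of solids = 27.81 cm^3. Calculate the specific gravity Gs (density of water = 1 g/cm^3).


Result: 2.693

Derivation:
Using Gs = m_s / (V_s * rho_w)
Since rho_w = 1 g/cm^3:
Gs = 74.9 / 27.81
Gs = 2.693
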